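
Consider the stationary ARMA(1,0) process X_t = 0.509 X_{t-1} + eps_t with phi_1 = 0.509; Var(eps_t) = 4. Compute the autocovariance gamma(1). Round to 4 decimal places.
\gamma(1) = 2.7479

Multiply the model equation by X_{t-k} and take expectations. With theta_0 = psi_0 = 1 and psi_j the MA(infinity) weights, this gives
  gamma(k) - sum_i phi_i gamma(k-i) = c_k,
  c_k = sigma^2 * sum_{j=k..q} theta_j psi_{j-k}   (c_k = 0 for k > q),
using gamma(-m) = gamma(m).
Pure AR (q = 0): c_0 = sigma^2 = 4, c_k = 0 for k >= 1.
Equations for k = 0 and k = 1 (AR order 1):
  gamma(0) = phi_1 gamma(1) + c_0
  gamma(1) = phi_1 gamma(0) + c_1
Substituting the second into the first: gamma(0) (1 - phi_1^2) = c_0 + phi_1 c_1, so
  gamma(0) = c_0 / (1 - phi_1^2) = 4 / (1 - (0.509)^2) = 4 / 0.740919 = 5.398701.
  gamma(1) = phi_1 gamma(0) = (0.509)(5.398701) = 2.747939.
Therefore gamma(1) = 2.7479 (to 4 decimal places).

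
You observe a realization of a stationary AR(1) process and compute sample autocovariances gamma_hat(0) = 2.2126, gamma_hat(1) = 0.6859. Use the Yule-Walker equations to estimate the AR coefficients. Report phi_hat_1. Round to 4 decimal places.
\hat\phi_{1} = 0.3100

The Yule-Walker equations for an AR(p) process read, in matrix form,
  Gamma_p phi = r_p,   with   (Gamma_p)_{ij} = gamma(|i - j|),
                       (r_p)_i = gamma(i),   i,j = 1..p.
Substitute the sample gammas (Toeplitz matrix and right-hand side of size 1):
  Gamma_p = [[2.2126]]
  r_p     = [0.6859]
With p = 1 this is the single equation gamma(0) phi_1 = gamma(1):
  phi_hat_1 = gamma(1) / gamma(0) = 0.6859 / 2.2126 = 0.3100.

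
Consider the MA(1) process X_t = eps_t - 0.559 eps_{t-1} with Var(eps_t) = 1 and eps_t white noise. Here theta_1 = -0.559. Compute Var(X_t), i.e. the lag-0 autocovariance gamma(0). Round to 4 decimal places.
\gamma(0) = 1.3125

For an MA(q) process X_t = eps_t + sum_i theta_i eps_{t-i} with
Var(eps_t) = sigma^2, the variance is
  gamma(0) = sigma^2 * (1 + sum_i theta_i^2).
  sum_i theta_i^2 = (-0.559)^2 = 0.312481.
  gamma(0) = 1 * (1 + 0.312481) = 1 * 1.312481 = 1.312481, which rounds to 1.3125.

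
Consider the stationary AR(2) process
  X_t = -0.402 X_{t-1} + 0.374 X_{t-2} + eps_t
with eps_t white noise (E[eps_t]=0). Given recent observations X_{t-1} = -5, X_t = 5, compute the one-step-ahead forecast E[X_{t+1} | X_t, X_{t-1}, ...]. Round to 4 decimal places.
E[X_{t+1} \mid \mathcal F_t] = -3.8800

For an AR(p) model X_t = c + sum_i phi_i X_{t-i} + eps_t, the
one-step-ahead conditional mean is
  E[X_{t+1} | X_t, ...] = c + sum_i phi_i X_{t+1-i}.
Substitute known values:
  E[X_{t+1} | ...] = (-0.402) * (5) + (0.374) * (-5)
                   = -3.8800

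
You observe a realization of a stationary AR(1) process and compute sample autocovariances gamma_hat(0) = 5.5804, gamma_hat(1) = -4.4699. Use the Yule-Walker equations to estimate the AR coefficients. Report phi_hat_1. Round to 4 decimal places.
\hat\phi_{1} = -0.8010

The Yule-Walker equations for an AR(p) process read, in matrix form,
  Gamma_p phi = r_p,   with   (Gamma_p)_{ij} = gamma(|i - j|),
                       (r_p)_i = gamma(i),   i,j = 1..p.
Substitute the sample gammas (Toeplitz matrix and right-hand side of size 1):
  Gamma_p = [[5.5804]]
  r_p     = [-4.4699]
With p = 1 this is the single equation gamma(0) phi_1 = gamma(1):
  phi_hat_1 = gamma(1) / gamma(0) = -4.4699 / 5.5804 = -0.8010.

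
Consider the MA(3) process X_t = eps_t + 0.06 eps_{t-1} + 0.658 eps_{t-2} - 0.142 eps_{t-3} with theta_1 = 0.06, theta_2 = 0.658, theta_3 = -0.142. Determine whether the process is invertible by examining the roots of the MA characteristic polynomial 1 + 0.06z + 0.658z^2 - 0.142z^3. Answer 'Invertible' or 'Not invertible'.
\text{Invertible}

The MA(q) characteristic polynomial is P(z) = 1 + 0.06z + 0.658z^2 - 0.142z^3.
Invertibility requires all roots to lie outside the unit circle, i.e. |z| > 1 for every root.
Degree 3: look for a simple real root z0 first, then factor out (1 - z/z0) and solve the remaining quadratic.
Testing z0 = 5: P(5) = 1 + (0.06)(5) + (0.658)(5)^2 + (-0.142)(5)^3
  = 1 + (0.3) + (16.45) + (-17.75) = 0.  So z_0 = 5 is a root, |z_0| = 5.
Divide out the factor (1 - 0.2 z) = (1 - z/z0) (since 1/z0 = 0.2):
  P(z) = (1 - 0.2 z)(1 + (0.26) z + (0.71) z^2)
  [check: z-coef 0.26 - (0.2) = 0.06; z^2-coef 0.71 - (0.2)(0.26) = 0.658; z^3-coef -(0.2)(0.71) = -0.142.]
Remaining roots from the quadratic factor 1 + (0.26) z + (0.71) z^2:
  Set 1 + (0.26) z + (0.71) z^2 = 0, i.e. a z^2 + b z + c = 0 with a = 0.71, b = 0.26, c = 1.
  Discriminant D = b^2 - 4ac = (0.26)^2 - 4*(0.71)*1 = 0.0676 - (2.84) = -2.7724.
  D < 0, so the roots are the complex-conjugate pair z = (-b +/- i sqrt(-D)) / (2a) = -0.1831 +/- 1.1726i.
  For a conjugate pair |z|^2 = z * conj(z) = (product of roots) = c/a = 1/(0.71) = 1.408451, so |z| = sqrt(1.408451) = 1.1868 for both roots.
Moduli of all roots: 5.0000, 1.1868, 1.1868.
All moduli strictly greater than 1? Yes.
Verdict: Invertible.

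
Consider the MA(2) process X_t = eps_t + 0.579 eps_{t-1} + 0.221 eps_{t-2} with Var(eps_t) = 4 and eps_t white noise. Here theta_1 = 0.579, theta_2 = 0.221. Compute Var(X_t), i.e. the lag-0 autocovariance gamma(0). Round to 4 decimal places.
\gamma(0) = 5.5363

For an MA(q) process X_t = eps_t + sum_i theta_i eps_{t-i} with
Var(eps_t) = sigma^2, the variance is
  gamma(0) = sigma^2 * (1 + sum_i theta_i^2).
  sum_i theta_i^2 = (0.579)^2 + (0.221)^2 = 0.335241 + 0.048841 = 0.384082.
  gamma(0) = 4 * (1 + 0.384082) = 4 * 1.384082 = 5.536328, which rounds to 5.5363.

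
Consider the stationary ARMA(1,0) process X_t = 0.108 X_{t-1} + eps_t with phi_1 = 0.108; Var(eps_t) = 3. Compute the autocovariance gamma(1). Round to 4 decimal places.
\gamma(1) = 0.3278

Multiply the model equation by X_{t-k} and take expectations. With theta_0 = psi_0 = 1 and psi_j the MA(infinity) weights, this gives
  gamma(k) - sum_i phi_i gamma(k-i) = c_k,
  c_k = sigma^2 * sum_{j=k..q} theta_j psi_{j-k}   (c_k = 0 for k > q),
using gamma(-m) = gamma(m).
Pure AR (q = 0): c_0 = sigma^2 = 3, c_k = 0 for k >= 1.
Equations for k = 0 and k = 1 (AR order 1):
  gamma(0) = phi_1 gamma(1) + c_0
  gamma(1) = phi_1 gamma(0) + c_1
Substituting the second into the first: gamma(0) (1 - phi_1^2) = c_0 + phi_1 c_1, so
  gamma(0) = c_0 / (1 - phi_1^2) = 3 / (1 - (0.108)^2) = 3 / 0.988336 = 3.035405.
  gamma(1) = phi_1 gamma(0) = (0.108)(3.035405) = 0.327824.
Therefore gamma(1) = 0.3278 (to 4 decimal places).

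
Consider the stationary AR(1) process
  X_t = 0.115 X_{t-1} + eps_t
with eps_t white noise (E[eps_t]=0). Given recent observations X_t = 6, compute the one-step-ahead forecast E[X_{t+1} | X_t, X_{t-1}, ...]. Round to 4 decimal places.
E[X_{t+1} \mid \mathcal F_t] = 0.6900

For an AR(p) model X_t = c + sum_i phi_i X_{t-i} + eps_t, the
one-step-ahead conditional mean is
  E[X_{t+1} | X_t, ...] = c + sum_i phi_i X_{t+1-i}.
Substitute known values:
  E[X_{t+1} | ...] = (0.115) * (6)
                   = 0.6900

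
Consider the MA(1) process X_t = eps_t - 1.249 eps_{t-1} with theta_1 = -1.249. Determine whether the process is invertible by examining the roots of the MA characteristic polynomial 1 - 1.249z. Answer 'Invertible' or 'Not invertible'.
\text{Not invertible}

The MA(q) characteristic polynomial is P(z) = 1 - 1.249z.
Invertibility requires all roots to lie outside the unit circle, i.e. |z| > 1 for every root.
This is linear in z: 1 + (-1.249) z = 0  =>  z = -1/(-1.249) = 0.800641,  |z| = 0.800641.
Moduli of all roots: 0.8006.
All moduli strictly greater than 1? No.
Verdict: Not invertible.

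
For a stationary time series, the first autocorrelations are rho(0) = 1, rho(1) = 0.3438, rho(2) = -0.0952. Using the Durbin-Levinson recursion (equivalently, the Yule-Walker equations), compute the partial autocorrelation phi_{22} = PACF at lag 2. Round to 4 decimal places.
\phi_{22} = -0.2420

The PACF at lag k is phi_{kk}, the last component of the solution
to the Yule-Walker system G_k phi = r_k where
  (G_k)_{ij} = rho(|i - j|), (r_k)_i = rho(i), i,j = 1..k.
Equivalently, Durbin-Levinson gives phi_{kk} iteratively:
  phi_{11} = rho(1)
  phi_{kk} = [rho(k) - sum_{j=1..k-1} phi_{k-1,j} rho(k-j)]
            / [1 - sum_{j=1..k-1} phi_{k-1,j} rho(j)],
  phi_{k,j} = phi_{k-1,j} - phi_{kk} phi_{k-1,k-j},  j = 1..k-1.
Step k = 1:
  phi_11 = rho(1) = 0.3438.
Step k = 2:
  phi_22 = [rho(2) - phi_11 rho(1)] / [1 - phi_11 rho(1)] = [-0.0952 - (0.3438)(0.3438)] / [1 - (0.3438)(0.3438)]
         = -0.21339844 / 0.88180156 = -0.242.
Therefore phi_{22} = -0.2420.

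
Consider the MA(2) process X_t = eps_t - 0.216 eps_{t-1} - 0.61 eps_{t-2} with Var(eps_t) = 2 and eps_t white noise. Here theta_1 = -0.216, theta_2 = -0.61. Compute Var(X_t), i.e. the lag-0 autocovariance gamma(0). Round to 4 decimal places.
\gamma(0) = 2.8375

For an MA(q) process X_t = eps_t + sum_i theta_i eps_{t-i} with
Var(eps_t) = sigma^2, the variance is
  gamma(0) = sigma^2 * (1 + sum_i theta_i^2).
  sum_i theta_i^2 = (-0.216)^2 + (-0.61)^2 = 0.046656 + 0.3721 = 0.418756.
  gamma(0) = 2 * (1 + 0.418756) = 2 * 1.418756 = 2.837512, which rounds to 2.8375.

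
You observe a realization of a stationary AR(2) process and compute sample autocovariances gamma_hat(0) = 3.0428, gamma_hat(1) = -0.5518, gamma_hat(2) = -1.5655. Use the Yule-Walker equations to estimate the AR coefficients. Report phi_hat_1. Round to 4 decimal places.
\hat\phi_{1} = -0.2840

The Yule-Walker equations for an AR(p) process read, in matrix form,
  Gamma_p phi = r_p,   with   (Gamma_p)_{ij} = gamma(|i - j|),
                       (r_p)_i = gamma(i),   i,j = 1..p.
Substitute the sample gammas (Toeplitz matrix and right-hand side of size 2):
  Gamma_p = [[3.0428, -0.5518], [-0.5518, 3.0428]]
  r_p     = [-0.5518, -1.5655]
Written out:
  3.0428 phi_1 - 0.5518 phi_2 = -0.5518
  -0.5518 phi_1 + 3.0428 phi_2 = -1.5655
Solve by Cramer's rule:
  det = gamma(0)^2 - gamma(1)^2 = (3.0428)^2 - (-0.5518)^2 = 9.25863184 - 0.30448324 = 8.9541486
  phi_hat_1 = [gamma(1) gamma(0) - gamma(1) gamma(2)] / det = [(-0.5518)(3.0428) - (-0.5518)(-1.5655)] / 8.9541486 = -2.54285994 / 8.9541486 = -0.284
  phi_hat_2 = [gamma(0) gamma(2) - gamma(1)^2] / det = [(3.0428)(-1.5655) - (-0.5518)^2] / 8.9541486 = -5.06798664 / 8.9541486 = -0.566
So phi_hat = [-0.2840, -0.5660].
Therefore phi_hat_1 = -0.2840.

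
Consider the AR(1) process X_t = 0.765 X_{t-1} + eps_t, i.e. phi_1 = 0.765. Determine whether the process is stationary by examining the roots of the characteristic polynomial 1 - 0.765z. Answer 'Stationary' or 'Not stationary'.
\text{Stationary}

The AR(p) characteristic polynomial is P(z) = 1 - 0.765z.
Stationarity requires all roots to lie outside the unit circle, i.e. |z| > 1 for every root.
This is linear in z: 1 + (-0.765) z = 0  =>  z = -1/(-0.765) = 1.30719,  |z| = 1.30719.
Moduli of all roots: 1.3072.
All moduli strictly greater than 1? Yes.
Verdict: Stationary.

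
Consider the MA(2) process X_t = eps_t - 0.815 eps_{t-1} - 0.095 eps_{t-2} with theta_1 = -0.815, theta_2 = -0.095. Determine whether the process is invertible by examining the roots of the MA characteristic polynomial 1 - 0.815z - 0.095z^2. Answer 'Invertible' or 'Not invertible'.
\text{Invertible}

The MA(q) characteristic polynomial is P(z) = 1 - 0.815z - 0.095z^2.
Invertibility requires all roots to lie outside the unit circle, i.e. |z| > 1 for every root.
Set 1 + (-0.815) z + (-0.095) z^2 = 0, i.e. a z^2 + b z + c = 0 with a = -0.095, b = -0.815, c = 1.
Discriminant D = b^2 - 4ac = (-0.815)^2 - 4*(-0.095)*1 = 0.664225 - (-0.38) = 1.044225.
D >= 0, so the roots are real: z = (-b +/- sqrt(D)) / (2a) = (0.815 +/- 1.021873) / (-0.19).
  z_1 = (0.815 + 1.021873) / (-0.19) = -9.6678,   |z_1| = 9.6678.
  z_2 = (0.815 - 1.021873) / (-0.19) = 1.0888,   |z_2| = 1.0888.
Moduli of all roots: 9.6678, 1.0888.
All moduli strictly greater than 1? Yes.
Verdict: Invertible.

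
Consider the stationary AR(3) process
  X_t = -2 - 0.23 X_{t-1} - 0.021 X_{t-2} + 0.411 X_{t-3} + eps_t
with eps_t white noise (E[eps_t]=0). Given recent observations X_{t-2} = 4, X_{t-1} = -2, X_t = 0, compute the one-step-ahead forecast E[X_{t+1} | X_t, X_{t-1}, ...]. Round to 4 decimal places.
E[X_{t+1} \mid \mathcal F_t] = -0.3140

For an AR(p) model X_t = c + sum_i phi_i X_{t-i} + eps_t, the
one-step-ahead conditional mean is
  E[X_{t+1} | X_t, ...] = c + sum_i phi_i X_{t+1-i}.
Substitute known values:
  E[X_{t+1} | ...] = -2 + (-0.23) * (0) + (-0.021) * (-2) + (0.411) * (4)
                   = -0.3140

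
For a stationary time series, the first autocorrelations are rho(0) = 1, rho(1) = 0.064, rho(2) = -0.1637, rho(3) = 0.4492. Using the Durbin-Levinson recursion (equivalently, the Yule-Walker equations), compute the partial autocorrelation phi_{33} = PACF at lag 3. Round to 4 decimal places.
\phi_{33} = 0.4880

The PACF at lag k is phi_{kk}, the last component of the solution
to the Yule-Walker system G_k phi = r_k where
  (G_k)_{ij} = rho(|i - j|), (r_k)_i = rho(i), i,j = 1..k.
Equivalently, Durbin-Levinson gives phi_{kk} iteratively:
  phi_{11} = rho(1)
  phi_{kk} = [rho(k) - sum_{j=1..k-1} phi_{k-1,j} rho(k-j)]
            / [1 - sum_{j=1..k-1} phi_{k-1,j} rho(j)],
  phi_{k,j} = phi_{k-1,j} - phi_{kk} phi_{k-1,k-j},  j = 1..k-1.
Step k = 1:
  phi_11 = rho(1) = 0.064.
Step k = 2:
  phi_22 = [rho(2) - phi_11 rho(1)] / [1 - phi_11 rho(1)] = [-0.1637 - (0.064)(0.064)] / [1 - (0.064)(0.064)]
         = -0.167796 / 0.995904 = -0.168486.
  Update: phi_21 = phi_11 - phi_22 phi_11 = 0.064 - (-0.168486)(0.064) = 0.074783.
Step k = 3:
  phi_33 = [rho(3) - phi_21 rho(2) - phi_22 rho(1)] / [1 - phi_21 rho(1) - phi_22 rho(2)]
    numerator   = 0.4492 - (0.074783)(-0.1637) - (-0.168486)(0.064) = 0.47222511
    denominator = 1 - (0.074783)(0.064) - (-0.168486)(-0.1637) = 0.9676327
  phi_33 = 0.47222511 / 0.9676327 = 0.488.
Therefore phi_{33} = 0.4880.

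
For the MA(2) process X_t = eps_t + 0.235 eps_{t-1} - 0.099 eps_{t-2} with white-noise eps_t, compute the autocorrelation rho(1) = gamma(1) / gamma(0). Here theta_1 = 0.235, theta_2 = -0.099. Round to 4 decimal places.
\rho(1) = 0.1988

For an MA(q) process with theta_0 = 1, the autocovariance is
  gamma(k) = sigma^2 * sum_{i=0..q-k} theta_i * theta_{i+k},
and rho(k) = gamma(k) / gamma(0). Sigma^2 cancels.
  numerator   = (1)*(0.235) + (0.235)*(-0.099) = 0.211735.
  denominator = (1)^2 + (0.235)^2 + (-0.099)^2 = 1.065026.
  rho(1) = 0.211735 / 1.065026 = 0.1988.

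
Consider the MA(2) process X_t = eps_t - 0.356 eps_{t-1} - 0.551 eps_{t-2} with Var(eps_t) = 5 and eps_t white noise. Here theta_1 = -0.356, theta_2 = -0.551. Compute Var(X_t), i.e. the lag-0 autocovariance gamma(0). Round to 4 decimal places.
\gamma(0) = 7.1517

For an MA(q) process X_t = eps_t + sum_i theta_i eps_{t-i} with
Var(eps_t) = sigma^2, the variance is
  gamma(0) = sigma^2 * (1 + sum_i theta_i^2).
  sum_i theta_i^2 = (-0.356)^2 + (-0.551)^2 = 0.126736 + 0.303601 = 0.430337.
  gamma(0) = 5 * (1 + 0.430337) = 5 * 1.430337 = 7.151685, which rounds to 7.1517.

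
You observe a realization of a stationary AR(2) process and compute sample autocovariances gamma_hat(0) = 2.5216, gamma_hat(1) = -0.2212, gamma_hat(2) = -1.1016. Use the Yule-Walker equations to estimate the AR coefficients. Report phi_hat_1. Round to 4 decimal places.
\hat\phi_{1} = -0.1270

The Yule-Walker equations for an AR(p) process read, in matrix form,
  Gamma_p phi = r_p,   with   (Gamma_p)_{ij} = gamma(|i - j|),
                       (r_p)_i = gamma(i),   i,j = 1..p.
Substitute the sample gammas (Toeplitz matrix and right-hand side of size 2):
  Gamma_p = [[2.5216, -0.2212], [-0.2212, 2.5216]]
  r_p     = [-0.2212, -1.1016]
Written out:
  2.5216 phi_1 - 0.2212 phi_2 = -0.2212
  -0.2212 phi_1 + 2.5216 phi_2 = -1.1016
Solve by Cramer's rule:
  det = gamma(0)^2 - gamma(1)^2 = (2.5216)^2 - (-0.2212)^2 = 6.35846656 - 0.04892944 = 6.30953712
  phi_hat_1 = [gamma(1) gamma(0) - gamma(1) gamma(2)] / det = [(-0.2212)(2.5216) - (-0.2212)(-1.1016)] / 6.30953712 = -0.80145184 / 6.30953712 = -0.127
  phi_hat_2 = [gamma(0) gamma(2) - gamma(1)^2] / det = [(2.5216)(-1.1016) - (-0.2212)^2] / 6.30953712 = -2.826724 / 6.30953712 = -0.448
So phi_hat = [-0.1270, -0.4480].
Therefore phi_hat_1 = -0.1270.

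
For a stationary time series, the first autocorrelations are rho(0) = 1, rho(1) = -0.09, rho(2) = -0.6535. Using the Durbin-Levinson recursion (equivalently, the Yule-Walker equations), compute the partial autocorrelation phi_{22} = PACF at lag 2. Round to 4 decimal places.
\phi_{22} = -0.6670

The PACF at lag k is phi_{kk}, the last component of the solution
to the Yule-Walker system G_k phi = r_k where
  (G_k)_{ij} = rho(|i - j|), (r_k)_i = rho(i), i,j = 1..k.
Equivalently, Durbin-Levinson gives phi_{kk} iteratively:
  phi_{11} = rho(1)
  phi_{kk} = [rho(k) - sum_{j=1..k-1} phi_{k-1,j} rho(k-j)]
            / [1 - sum_{j=1..k-1} phi_{k-1,j} rho(j)],
  phi_{k,j} = phi_{k-1,j} - phi_{kk} phi_{k-1,k-j},  j = 1..k-1.
Step k = 1:
  phi_11 = rho(1) = -0.09.
Step k = 2:
  phi_22 = [rho(2) - phi_11 rho(1)] / [1 - phi_11 rho(1)] = [-0.6535 - (-0.09)(-0.09)] / [1 - (-0.09)(-0.09)]
         = -0.6616 / 0.9919 = -0.667.
Therefore phi_{22} = -0.6670.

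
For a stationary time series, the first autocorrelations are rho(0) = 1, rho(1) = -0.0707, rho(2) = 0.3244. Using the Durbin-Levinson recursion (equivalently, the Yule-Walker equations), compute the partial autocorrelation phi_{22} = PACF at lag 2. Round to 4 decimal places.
\phi_{22} = 0.3210

The PACF at lag k is phi_{kk}, the last component of the solution
to the Yule-Walker system G_k phi = r_k where
  (G_k)_{ij} = rho(|i - j|), (r_k)_i = rho(i), i,j = 1..k.
Equivalently, Durbin-Levinson gives phi_{kk} iteratively:
  phi_{11} = rho(1)
  phi_{kk} = [rho(k) - sum_{j=1..k-1} phi_{k-1,j} rho(k-j)]
            / [1 - sum_{j=1..k-1} phi_{k-1,j} rho(j)],
  phi_{k,j} = phi_{k-1,j} - phi_{kk} phi_{k-1,k-j},  j = 1..k-1.
Step k = 1:
  phi_11 = rho(1) = -0.0707.
Step k = 2:
  phi_22 = [rho(2) - phi_11 rho(1)] / [1 - phi_11 rho(1)] = [0.3244 - (-0.0707)(-0.0707)] / [1 - (-0.0707)(-0.0707)]
         = 0.31940151 / 0.99500151 = 0.321.
Therefore phi_{22} = 0.3210.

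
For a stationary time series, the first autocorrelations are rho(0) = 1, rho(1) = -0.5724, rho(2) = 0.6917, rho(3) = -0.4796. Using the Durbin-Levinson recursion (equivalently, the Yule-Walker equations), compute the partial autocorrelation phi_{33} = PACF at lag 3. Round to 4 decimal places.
\phi_{33} = 0.0250

The PACF at lag k is phi_{kk}, the last component of the solution
to the Yule-Walker system G_k phi = r_k where
  (G_k)_{ij} = rho(|i - j|), (r_k)_i = rho(i), i,j = 1..k.
Equivalently, Durbin-Levinson gives phi_{kk} iteratively:
  phi_{11} = rho(1)
  phi_{kk} = [rho(k) - sum_{j=1..k-1} phi_{k-1,j} rho(k-j)]
            / [1 - sum_{j=1..k-1} phi_{k-1,j} rho(j)],
  phi_{k,j} = phi_{k-1,j} - phi_{kk} phi_{k-1,k-j},  j = 1..k-1.
Step k = 1:
  phi_11 = rho(1) = -0.5724.
Step k = 2:
  phi_22 = [rho(2) - phi_11 rho(1)] / [1 - phi_11 rho(1)] = [0.6917 - (-0.5724)(-0.5724)] / [1 - (-0.5724)(-0.5724)]
         = 0.36405824 / 0.67235824 = 0.541465.
  Update: phi_21 = phi_11 - phi_22 phi_11 = -0.5724 - (0.541465)(-0.5724) = -0.262466.
Step k = 3:
  phi_33 = [rho(3) - phi_21 rho(2) - phi_22 rho(1)] / [1 - phi_21 rho(1) - phi_22 rho(2)]
    numerator   = -0.4796 - (-0.262466)(0.6917) - (0.541465)(-0.5724) = 0.01188185
    denominator = 1 - (-0.262466)(-0.5724) - (0.541465)(0.6917) = 0.47523356
  phi_33 = 0.01188185 / 0.47523356 = 0.025.
Therefore phi_{33} = 0.0250.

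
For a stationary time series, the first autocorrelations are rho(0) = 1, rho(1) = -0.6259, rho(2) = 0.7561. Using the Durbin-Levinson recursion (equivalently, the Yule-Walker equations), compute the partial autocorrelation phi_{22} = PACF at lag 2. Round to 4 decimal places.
\phi_{22} = 0.5990

The PACF at lag k is phi_{kk}, the last component of the solution
to the Yule-Walker system G_k phi = r_k where
  (G_k)_{ij} = rho(|i - j|), (r_k)_i = rho(i), i,j = 1..k.
Equivalently, Durbin-Levinson gives phi_{kk} iteratively:
  phi_{11} = rho(1)
  phi_{kk} = [rho(k) - sum_{j=1..k-1} phi_{k-1,j} rho(k-j)]
            / [1 - sum_{j=1..k-1} phi_{k-1,j} rho(j)],
  phi_{k,j} = phi_{k-1,j} - phi_{kk} phi_{k-1,k-j},  j = 1..k-1.
Step k = 1:
  phi_11 = rho(1) = -0.6259.
Step k = 2:
  phi_22 = [rho(2) - phi_11 rho(1)] / [1 - phi_11 rho(1)] = [0.7561 - (-0.6259)(-0.6259)] / [1 - (-0.6259)(-0.6259)]
         = 0.36434919 / 0.60824919 = 0.599.
Therefore phi_{22} = 0.5990.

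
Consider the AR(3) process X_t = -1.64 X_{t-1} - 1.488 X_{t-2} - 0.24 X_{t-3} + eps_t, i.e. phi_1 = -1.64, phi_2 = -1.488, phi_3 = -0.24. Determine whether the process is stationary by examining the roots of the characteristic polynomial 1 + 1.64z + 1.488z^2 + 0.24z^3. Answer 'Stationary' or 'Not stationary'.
\text{Not stationary}

The AR(p) characteristic polynomial is P(z) = 1 + 1.64z + 1.488z^2 + 0.24z^3.
Stationarity requires all roots to lie outside the unit circle, i.e. |z| > 1 for every root.
Degree 3: look for a simple real root z0 first, then factor out (1 - z/z0) and solve the remaining quadratic.
Testing z0 = -5: P(-5) = 1 + (1.64)(-5) + (1.488)(-5)^2 + (0.24)(-5)^3
  = 1 + (-8.2) + (37.2) + (-30) = 0.  So z_0 = -5 is a root, |z_0| = 5.
Divide out the factor (1 + 0.2 z) = (1 - z/z0) (since 1/z0 = -0.2):
  P(z) = (1 + 0.2 z)(1 + (1.44) z + (1.2) z^2)
  [check: z-coef 1.44 - (-0.2) = 1.64; z^2-coef 1.2 - (-0.2)(1.44) = 1.488; z^3-coef -(-0.2)(1.2) = 0.24.]
Remaining roots from the quadratic factor 1 + (1.44) z + (1.2) z^2:
  Set 1 + (1.44) z + (1.2) z^2 = 0, i.e. a z^2 + b z + c = 0 with a = 1.2, b = 1.44, c = 1.
  Discriminant D = b^2 - 4ac = (1.44)^2 - 4*(1.2)*1 = 2.0736 - (4.8) = -2.7264.
  D < 0, so the roots are the complex-conjugate pair z = (-b +/- i sqrt(-D)) / (2a) = -0.6 +/- 0.688i.
  For a conjugate pair |z|^2 = z * conj(z) = (product of roots) = c/a = 1/(1.2) = 0.833333, so |z| = sqrt(0.833333) = 0.9129 for both roots.
Moduli of all roots: 5.0000, 0.9129, 0.9129.
All moduli strictly greater than 1? No.
Verdict: Not stationary.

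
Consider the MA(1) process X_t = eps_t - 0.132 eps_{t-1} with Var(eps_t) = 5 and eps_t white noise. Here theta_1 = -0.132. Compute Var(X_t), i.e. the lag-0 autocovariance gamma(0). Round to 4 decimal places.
\gamma(0) = 5.0871

For an MA(q) process X_t = eps_t + sum_i theta_i eps_{t-i} with
Var(eps_t) = sigma^2, the variance is
  gamma(0) = sigma^2 * (1 + sum_i theta_i^2).
  sum_i theta_i^2 = (-0.132)^2 = 0.017424.
  gamma(0) = 5 * (1 + 0.017424) = 5 * 1.017424 = 5.08712, which rounds to 5.0871.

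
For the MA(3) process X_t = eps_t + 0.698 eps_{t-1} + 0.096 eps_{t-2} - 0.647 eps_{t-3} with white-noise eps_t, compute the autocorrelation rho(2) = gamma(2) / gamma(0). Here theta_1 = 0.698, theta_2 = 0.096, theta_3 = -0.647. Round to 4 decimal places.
\rho(2) = -0.1857

For an MA(q) process with theta_0 = 1, the autocovariance is
  gamma(k) = sigma^2 * sum_{i=0..q-k} theta_i * theta_{i+k},
and rho(k) = gamma(k) / gamma(0). Sigma^2 cancels.
  numerator   = (1)*(0.096) + (0.698)*(-0.647) = -0.355606.
  denominator = (1)^2 + (0.698)^2 + (0.096)^2 + (-0.647)^2 = 1.915029.
  rho(2) = -0.355606 / 1.915029 = -0.1857.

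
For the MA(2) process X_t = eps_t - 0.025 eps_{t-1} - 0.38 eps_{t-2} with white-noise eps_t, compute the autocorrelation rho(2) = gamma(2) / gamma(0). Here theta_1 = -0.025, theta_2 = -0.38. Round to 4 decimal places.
\rho(2) = -0.3319

For an MA(q) process with theta_0 = 1, the autocovariance is
  gamma(k) = sigma^2 * sum_{i=0..q-k} theta_i * theta_{i+k},
and rho(k) = gamma(k) / gamma(0). Sigma^2 cancels.
  numerator   = (1)*(-0.38) = -0.38.
  denominator = (1)^2 + (-0.025)^2 + (-0.38)^2 = 1.145025.
  rho(2) = -0.38 / 1.145025 = -0.3319.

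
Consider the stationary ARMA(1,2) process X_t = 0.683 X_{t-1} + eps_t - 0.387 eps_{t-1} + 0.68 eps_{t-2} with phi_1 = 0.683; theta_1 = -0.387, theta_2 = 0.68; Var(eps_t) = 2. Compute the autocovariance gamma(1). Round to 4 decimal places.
\gamma(1) = 3.1068

Multiply the model equation by X_{t-k} and take expectations. With theta_0 = psi_0 = 1 and psi_j the MA(infinity) weights, this gives
  gamma(k) - sum_i phi_i gamma(k-i) = c_k,
  c_k = sigma^2 * sum_{j=k..q} theta_j psi_{j-k}   (c_k = 0 for k > q),
using gamma(-m) = gamma(m).
psi-weights needed (psi_j = theta_j + sum_i phi_i psi_{j-i}):
  psi_1 = theta_1 + phi_1 = -0.387 + (0.683) = 0.296
  psi_2 = theta_2 + phi_1 psi_1 = 0.68 + (0.683)(0.296) = 0.882168
Right-hand sides:
  c_0 = sigma^2 (1 + theta_1 psi_1 + theta_2 psi_2) = 2 * (1 + (-0.387)(0.296) + (0.68)(0.882168)) = 2 * 1.485322 = 2.970644
  c_1 = sigma^2 (theta_1 + theta_2 psi_1) = 2 * (-0.387 + (0.68)(0.296)) = -0.37144
  c_2 = sigma^2 theta_2 = 2 * (0.68) = 1.36
Equations for k = 0 and k = 1 (AR order 1):
  gamma(0) = phi_1 gamma(1) + c_0
  gamma(1) = phi_1 gamma(0) + c_1
Substituting the second into the first: gamma(0) (1 - phi_1^2) = c_0 + phi_1 c_1, so
  gamma(0) = (c_0 + phi_1 c_1) / (1 - phi_1^2) = (2.970644 + (0.683)(-0.37144)) / (1 - (0.683)^2) = 2.716951 / 0.533511 = 5.092587.
  gamma(1) = phi_1 gamma(0) + c_1 = (0.683)(5.092587) + (-0.37144) = 3.106797.
Therefore gamma(1) = 3.1068 (to 4 decimal places).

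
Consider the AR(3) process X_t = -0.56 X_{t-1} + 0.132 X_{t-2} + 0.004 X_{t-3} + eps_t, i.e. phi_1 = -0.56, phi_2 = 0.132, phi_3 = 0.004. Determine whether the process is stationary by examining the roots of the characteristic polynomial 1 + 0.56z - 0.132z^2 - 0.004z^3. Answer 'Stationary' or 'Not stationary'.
\text{Stationary}

The AR(p) characteristic polynomial is P(z) = 1 + 0.56z - 0.132z^2 - 0.004z^3.
Stationarity requires all roots to lie outside the unit circle, i.e. |z| > 1 for every root.
Degree 3: look for a simple real root z0 first, then factor out (1 - z/z0) and solve the remaining quadratic.
Testing z0 = 5: P(5) = 1 + (0.56)(5) + (-0.132)(5)^2 + (-0.004)(5)^3
  = 1 + (2.8) + (-3.3) + (-0.5) = 0.  So z_0 = 5 is a root, |z_0| = 5.
Divide out the factor (1 - 0.2 z) = (1 - z/z0) (since 1/z0 = 0.2):
  P(z) = (1 - 0.2 z)(1 + (0.76) z + (0.02) z^2)
  [check: z-coef 0.76 - (0.2) = 0.56; z^2-coef 0.02 - (0.2)(0.76) = -0.132; z^3-coef -(0.2)(0.02) = -0.004.]
Remaining roots from the quadratic factor 1 + (0.76) z + (0.02) z^2:
  Set 1 + (0.76) z + (0.02) z^2 = 0, i.e. a z^2 + b z + c = 0 with a = 0.02, b = 0.76, c = 1.
  Discriminant D = b^2 - 4ac = (0.76)^2 - 4*(0.02)*1 = 0.5776 - (0.08) = 0.4976.
  D >= 0, so the roots are real: z = (-b +/- sqrt(D)) / (2a) = (-0.76 +/- 0.705408) / (0.04).
    z_1 = (-0.76 + 0.705408) / (0.04) = -1.3648,   |z_1| = 1.3648.
    z_2 = (-0.76 - 0.705408) / (0.04) = -36.6352,   |z_2| = 36.6352.
Moduli of all roots: 5.0000, 1.3648, 36.6352.
All moduli strictly greater than 1? Yes.
Verdict: Stationary.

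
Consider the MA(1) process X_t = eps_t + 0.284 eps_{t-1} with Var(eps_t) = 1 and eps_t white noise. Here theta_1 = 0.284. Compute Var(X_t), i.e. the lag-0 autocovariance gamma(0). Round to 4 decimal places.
\gamma(0) = 1.0807

For an MA(q) process X_t = eps_t + sum_i theta_i eps_{t-i} with
Var(eps_t) = sigma^2, the variance is
  gamma(0) = sigma^2 * (1 + sum_i theta_i^2).
  sum_i theta_i^2 = (0.284)^2 = 0.080656.
  gamma(0) = 1 * (1 + 0.080656) = 1 * 1.080656 = 1.080656, which rounds to 1.0807.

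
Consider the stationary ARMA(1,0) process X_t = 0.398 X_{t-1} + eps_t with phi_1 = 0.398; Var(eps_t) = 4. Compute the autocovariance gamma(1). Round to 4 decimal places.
\gamma(1) = 1.8916

Multiply the model equation by X_{t-k} and take expectations. With theta_0 = psi_0 = 1 and psi_j the MA(infinity) weights, this gives
  gamma(k) - sum_i phi_i gamma(k-i) = c_k,
  c_k = sigma^2 * sum_{j=k..q} theta_j psi_{j-k}   (c_k = 0 for k > q),
using gamma(-m) = gamma(m).
Pure AR (q = 0): c_0 = sigma^2 = 4, c_k = 0 for k >= 1.
Equations for k = 0 and k = 1 (AR order 1):
  gamma(0) = phi_1 gamma(1) + c_0
  gamma(1) = phi_1 gamma(0) + c_1
Substituting the second into the first: gamma(0) (1 - phi_1^2) = c_0 + phi_1 c_1, so
  gamma(0) = c_0 / (1 - phi_1^2) = 4 / (1 - (0.398)^2) = 4 / 0.841596 = 4.752874.
  gamma(1) = phi_1 gamma(0) = (0.398)(4.752874) = 1.891644.
Therefore gamma(1) = 1.8916 (to 4 decimal places).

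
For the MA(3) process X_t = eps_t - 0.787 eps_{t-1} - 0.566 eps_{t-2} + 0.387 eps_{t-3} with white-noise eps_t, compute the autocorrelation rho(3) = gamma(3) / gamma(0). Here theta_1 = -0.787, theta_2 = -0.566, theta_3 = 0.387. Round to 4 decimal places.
\rho(3) = 0.1852

For an MA(q) process with theta_0 = 1, the autocovariance is
  gamma(k) = sigma^2 * sum_{i=0..q-k} theta_i * theta_{i+k},
and rho(k) = gamma(k) / gamma(0). Sigma^2 cancels.
  numerator   = (1)*(0.387) = 0.387.
  denominator = (1)^2 + (-0.787)^2 + (-0.566)^2 + (0.387)^2 = 2.089494.
  rho(3) = 0.387 / 2.089494 = 0.1852.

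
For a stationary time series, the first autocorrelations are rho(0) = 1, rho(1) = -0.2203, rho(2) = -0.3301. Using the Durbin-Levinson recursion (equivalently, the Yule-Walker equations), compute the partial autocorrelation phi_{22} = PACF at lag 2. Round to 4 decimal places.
\phi_{22} = -0.3979

The PACF at lag k is phi_{kk}, the last component of the solution
to the Yule-Walker system G_k phi = r_k where
  (G_k)_{ij} = rho(|i - j|), (r_k)_i = rho(i), i,j = 1..k.
Equivalently, Durbin-Levinson gives phi_{kk} iteratively:
  phi_{11} = rho(1)
  phi_{kk} = [rho(k) - sum_{j=1..k-1} phi_{k-1,j} rho(k-j)]
            / [1 - sum_{j=1..k-1} phi_{k-1,j} rho(j)],
  phi_{k,j} = phi_{k-1,j} - phi_{kk} phi_{k-1,k-j},  j = 1..k-1.
Step k = 1:
  phi_11 = rho(1) = -0.2203.
Step k = 2:
  phi_22 = [rho(2) - phi_11 rho(1)] / [1 - phi_11 rho(1)] = [-0.3301 - (-0.2203)(-0.2203)] / [1 - (-0.2203)(-0.2203)]
         = -0.37863209 / 0.95146791 = -0.3979.
Therefore phi_{22} = -0.3979.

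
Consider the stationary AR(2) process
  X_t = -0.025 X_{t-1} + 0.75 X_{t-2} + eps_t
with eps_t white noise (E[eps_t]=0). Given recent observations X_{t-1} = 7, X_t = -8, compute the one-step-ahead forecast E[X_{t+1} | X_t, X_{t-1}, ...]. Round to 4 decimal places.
E[X_{t+1} \mid \mathcal F_t] = 5.4500

For an AR(p) model X_t = c + sum_i phi_i X_{t-i} + eps_t, the
one-step-ahead conditional mean is
  E[X_{t+1} | X_t, ...] = c + sum_i phi_i X_{t+1-i}.
Substitute known values:
  E[X_{t+1} | ...] = (-0.025) * (-8) + (0.75) * (7)
                   = 5.4500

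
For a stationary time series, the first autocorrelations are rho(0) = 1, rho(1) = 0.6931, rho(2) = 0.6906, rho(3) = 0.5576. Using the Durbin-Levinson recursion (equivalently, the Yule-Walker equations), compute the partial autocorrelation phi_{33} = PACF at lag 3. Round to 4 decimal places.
\phi_{33} = -0.0180

The PACF at lag k is phi_{kk}, the last component of the solution
to the Yule-Walker system G_k phi = r_k where
  (G_k)_{ij} = rho(|i - j|), (r_k)_i = rho(i), i,j = 1..k.
Equivalently, Durbin-Levinson gives phi_{kk} iteratively:
  phi_{11} = rho(1)
  phi_{kk} = [rho(k) - sum_{j=1..k-1} phi_{k-1,j} rho(k-j)]
            / [1 - sum_{j=1..k-1} phi_{k-1,j} rho(j)],
  phi_{k,j} = phi_{k-1,j} - phi_{kk} phi_{k-1,k-j},  j = 1..k-1.
Step k = 1:
  phi_11 = rho(1) = 0.6931.
Step k = 2:
  phi_22 = [rho(2) - phi_11 rho(1)] / [1 - phi_11 rho(1)] = [0.6906 - (0.6931)(0.6931)] / [1 - (0.6931)(0.6931)]
         = 0.21021239 / 0.51961239 = 0.404556.
  Update: phi_21 = phi_11 - phi_22 phi_11 = 0.6931 - (0.404556)(0.6931) = 0.412702.
Step k = 3:
  phi_33 = [rho(3) - phi_21 rho(2) - phi_22 rho(1)] / [1 - phi_21 rho(1) - phi_22 rho(2)]
    numerator   = 0.5576 - (0.412702)(0.6906) - (0.404556)(0.6931) = -0.00780996
    denominator = 1 - (0.412702)(0.6931) - (0.404556)(0.6906) = 0.43456967
  phi_33 = -0.00780996 / 0.43456967 = -0.018.
Therefore phi_{33} = -0.0180.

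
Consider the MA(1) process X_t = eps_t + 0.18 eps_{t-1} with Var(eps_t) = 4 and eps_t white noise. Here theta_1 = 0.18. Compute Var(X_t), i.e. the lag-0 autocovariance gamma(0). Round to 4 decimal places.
\gamma(0) = 4.1296

For an MA(q) process X_t = eps_t + sum_i theta_i eps_{t-i} with
Var(eps_t) = sigma^2, the variance is
  gamma(0) = sigma^2 * (1 + sum_i theta_i^2).
  sum_i theta_i^2 = (0.18)^2 = 0.0324.
  gamma(0) = 4 * (1 + 0.0324) = 4 * 1.0324 = 4.1296.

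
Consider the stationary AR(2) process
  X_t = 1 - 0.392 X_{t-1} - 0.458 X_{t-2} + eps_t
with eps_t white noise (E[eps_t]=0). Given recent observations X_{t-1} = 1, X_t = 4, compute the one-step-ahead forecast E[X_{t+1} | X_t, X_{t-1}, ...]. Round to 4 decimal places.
E[X_{t+1} \mid \mathcal F_t] = -1.0260

For an AR(p) model X_t = c + sum_i phi_i X_{t-i} + eps_t, the
one-step-ahead conditional mean is
  E[X_{t+1} | X_t, ...] = c + sum_i phi_i X_{t+1-i}.
Substitute known values:
  E[X_{t+1} | ...] = 1 + (-0.392) * (4) + (-0.458) * (1)
                   = -1.0260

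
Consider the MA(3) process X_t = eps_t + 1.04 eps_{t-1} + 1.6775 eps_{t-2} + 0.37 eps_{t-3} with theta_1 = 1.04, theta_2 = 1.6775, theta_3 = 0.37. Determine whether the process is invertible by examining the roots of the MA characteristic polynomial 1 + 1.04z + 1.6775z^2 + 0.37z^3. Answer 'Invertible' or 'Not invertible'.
\text{Not invertible}

The MA(q) characteristic polynomial is P(z) = 1 + 1.04z + 1.6775z^2 + 0.37z^3.
Invertibility requires all roots to lie outside the unit circle, i.e. |z| > 1 for every root.
Degree 3: look for a simple real root z0 first, then factor out (1 - z/z0) and solve the remaining quadratic.
Testing z0 = -4: P(-4) = 1 + (1.04)(-4) + (1.6775)(-4)^2 + (0.37)(-4)^3
  = 1 + (-4.16) + (26.84) + (-23.68) = 0.  So z_0 = -4 is a root, |z_0| = 4.
Divide out the factor (1 + 0.25 z) = (1 - z/z0) (since 1/z0 = -0.25):
  P(z) = (1 + 0.25 z)(1 + (0.79) z + (1.48) z^2)
  [check: z-coef 0.79 - (-0.25) = 1.04; z^2-coef 1.48 - (-0.25)(0.79) = 1.6775; z^3-coef -(-0.25)(1.48) = 0.37.]
Remaining roots from the quadratic factor 1 + (0.79) z + (1.48) z^2:
  Set 1 + (0.79) z + (1.48) z^2 = 0, i.e. a z^2 + b z + c = 0 with a = 1.48, b = 0.79, c = 1.
  Discriminant D = b^2 - 4ac = (0.79)^2 - 4*(1.48)*1 = 0.6241 - (5.92) = -5.2959.
  D < 0, so the roots are the complex-conjugate pair z = (-b +/- i sqrt(-D)) / (2a) = -0.2669 +/- 0.7775i.
  For a conjugate pair |z|^2 = z * conj(z) = (product of roots) = c/a = 1/(1.48) = 0.675676, so |z| = sqrt(0.675676) = 0.822 for both roots.
Moduli of all roots: 4.0000, 0.8220, 0.8220.
All moduli strictly greater than 1? No.
Verdict: Not invertible.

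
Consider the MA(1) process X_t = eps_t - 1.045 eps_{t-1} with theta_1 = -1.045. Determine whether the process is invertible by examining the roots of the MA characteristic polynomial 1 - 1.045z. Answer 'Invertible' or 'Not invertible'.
\text{Not invertible}

The MA(q) characteristic polynomial is P(z) = 1 - 1.045z.
Invertibility requires all roots to lie outside the unit circle, i.e. |z| > 1 for every root.
This is linear in z: 1 + (-1.045) z = 0  =>  z = -1/(-1.045) = 0.956938,  |z| = 0.956938.
Moduli of all roots: 0.9569.
All moduli strictly greater than 1? No.
Verdict: Not invertible.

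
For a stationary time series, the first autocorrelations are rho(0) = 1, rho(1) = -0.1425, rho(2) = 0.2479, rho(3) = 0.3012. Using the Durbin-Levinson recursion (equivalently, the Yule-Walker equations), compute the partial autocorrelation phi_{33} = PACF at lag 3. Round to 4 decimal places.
\phi_{33} = 0.3900

The PACF at lag k is phi_{kk}, the last component of the solution
to the Yule-Walker system G_k phi = r_k where
  (G_k)_{ij} = rho(|i - j|), (r_k)_i = rho(i), i,j = 1..k.
Equivalently, Durbin-Levinson gives phi_{kk} iteratively:
  phi_{11} = rho(1)
  phi_{kk} = [rho(k) - sum_{j=1..k-1} phi_{k-1,j} rho(k-j)]
            / [1 - sum_{j=1..k-1} phi_{k-1,j} rho(j)],
  phi_{k,j} = phi_{k-1,j} - phi_{kk} phi_{k-1,k-j},  j = 1..k-1.
Step k = 1:
  phi_11 = rho(1) = -0.1425.
Step k = 2:
  phi_22 = [rho(2) - phi_11 rho(1)] / [1 - phi_11 rho(1)] = [0.2479 - (-0.1425)(-0.1425)] / [1 - (-0.1425)(-0.1425)]
         = 0.22759375 / 0.97969375 = 0.232311.
  Update: phi_21 = phi_11 - phi_22 phi_11 = -0.1425 - (0.232311)(-0.1425) = -0.109396.
Step k = 3:
  phi_33 = [rho(3) - phi_21 rho(2) - phi_22 rho(1)] / [1 - phi_21 rho(1) - phi_22 rho(2)]
    numerator   = 0.3012 - (-0.109396)(0.2479) - (0.232311)(-0.1425) = 0.36142352
    denominator = 1 - (-0.109396)(-0.1425) - (0.232311)(0.2479) = 0.92682119
  phi_33 = 0.36142352 / 0.92682119 = 0.39.
Therefore phi_{33} = 0.3900.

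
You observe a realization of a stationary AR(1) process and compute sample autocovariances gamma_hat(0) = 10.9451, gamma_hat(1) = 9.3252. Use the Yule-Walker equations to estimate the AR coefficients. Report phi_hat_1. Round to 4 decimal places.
\hat\phi_{1} = 0.8520

The Yule-Walker equations for an AR(p) process read, in matrix form,
  Gamma_p phi = r_p,   with   (Gamma_p)_{ij} = gamma(|i - j|),
                       (r_p)_i = gamma(i),   i,j = 1..p.
Substitute the sample gammas (Toeplitz matrix and right-hand side of size 1):
  Gamma_p = [[10.9451]]
  r_p     = [9.3252]
With p = 1 this is the single equation gamma(0) phi_1 = gamma(1):
  phi_hat_1 = gamma(1) / gamma(0) = 9.3252 / 10.9451 = 0.8520.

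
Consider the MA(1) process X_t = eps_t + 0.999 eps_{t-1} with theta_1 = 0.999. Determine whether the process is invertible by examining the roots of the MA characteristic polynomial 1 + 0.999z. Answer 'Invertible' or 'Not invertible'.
\text{Invertible}

The MA(q) characteristic polynomial is P(z) = 1 + 0.999z.
Invertibility requires all roots to lie outside the unit circle, i.e. |z| > 1 for every root.
This is linear in z: 1 + (0.999) z = 0  =>  z = -1/(0.999) = -1.001001,  |z| = 1.001001.
Moduli of all roots: 1.0010.
All moduli strictly greater than 1? Yes.
Verdict: Invertible.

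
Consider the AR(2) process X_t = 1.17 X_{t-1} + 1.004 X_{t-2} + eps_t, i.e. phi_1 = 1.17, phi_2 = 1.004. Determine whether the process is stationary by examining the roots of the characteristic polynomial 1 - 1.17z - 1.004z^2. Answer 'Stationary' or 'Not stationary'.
\text{Not stationary}

The AR(p) characteristic polynomial is P(z) = 1 - 1.17z - 1.004z^2.
Stationarity requires all roots to lie outside the unit circle, i.e. |z| > 1 for every root.
Set 1 + (-1.17) z + (-1.004) z^2 = 0, i.e. a z^2 + b z + c = 0 with a = -1.004, b = -1.17, c = 1.
Discriminant D = b^2 - 4ac = (-1.17)^2 - 4*(-1.004)*1 = 1.3689 - (-4.016) = 5.3849.
D >= 0, so the roots are real: z = (-b +/- sqrt(D)) / (2a) = (1.17 +/- 2.320539) / (-2.008).
  z_1 = (1.17 + 2.320539) / (-2.008) = -1.7383,   |z_1| = 1.7383.
  z_2 = (1.17 - 2.320539) / (-2.008) = 0.573,   |z_2| = 0.573.
Moduli of all roots: 1.7383, 0.5730.
All moduli strictly greater than 1? No.
Verdict: Not stationary.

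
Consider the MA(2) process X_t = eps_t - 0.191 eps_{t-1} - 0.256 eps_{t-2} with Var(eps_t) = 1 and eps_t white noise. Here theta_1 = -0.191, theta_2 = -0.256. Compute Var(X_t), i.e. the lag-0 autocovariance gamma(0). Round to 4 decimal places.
\gamma(0) = 1.1020

For an MA(q) process X_t = eps_t + sum_i theta_i eps_{t-i} with
Var(eps_t) = sigma^2, the variance is
  gamma(0) = sigma^2 * (1 + sum_i theta_i^2).
  sum_i theta_i^2 = (-0.191)^2 + (-0.256)^2 = 0.036481 + 0.065536 = 0.102017.
  gamma(0) = 1 * (1 + 0.102017) = 1 * 1.102017 = 1.102017, which rounds to 1.1020.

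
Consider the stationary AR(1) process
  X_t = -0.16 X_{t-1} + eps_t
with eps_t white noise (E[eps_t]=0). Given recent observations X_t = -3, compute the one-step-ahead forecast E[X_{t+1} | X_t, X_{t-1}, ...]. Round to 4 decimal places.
E[X_{t+1} \mid \mathcal F_t] = 0.4800

For an AR(p) model X_t = c + sum_i phi_i X_{t-i} + eps_t, the
one-step-ahead conditional mean is
  E[X_{t+1} | X_t, ...] = c + sum_i phi_i X_{t+1-i}.
Substitute known values:
  E[X_{t+1} | ...] = (-0.16) * (-3)
                   = 0.4800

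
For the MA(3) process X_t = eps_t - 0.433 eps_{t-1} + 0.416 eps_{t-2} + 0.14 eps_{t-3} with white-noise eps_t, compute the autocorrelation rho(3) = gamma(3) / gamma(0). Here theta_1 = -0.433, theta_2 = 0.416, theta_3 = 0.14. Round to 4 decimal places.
\rho(3) = 0.1014

For an MA(q) process with theta_0 = 1, the autocovariance is
  gamma(k) = sigma^2 * sum_{i=0..q-k} theta_i * theta_{i+k},
and rho(k) = gamma(k) / gamma(0). Sigma^2 cancels.
  numerator   = (1)*(0.14) = 0.14.
  denominator = (1)^2 + (-0.433)^2 + (0.416)^2 + (0.14)^2 = 1.380145.
  rho(3) = 0.14 / 1.380145 = 0.1014.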